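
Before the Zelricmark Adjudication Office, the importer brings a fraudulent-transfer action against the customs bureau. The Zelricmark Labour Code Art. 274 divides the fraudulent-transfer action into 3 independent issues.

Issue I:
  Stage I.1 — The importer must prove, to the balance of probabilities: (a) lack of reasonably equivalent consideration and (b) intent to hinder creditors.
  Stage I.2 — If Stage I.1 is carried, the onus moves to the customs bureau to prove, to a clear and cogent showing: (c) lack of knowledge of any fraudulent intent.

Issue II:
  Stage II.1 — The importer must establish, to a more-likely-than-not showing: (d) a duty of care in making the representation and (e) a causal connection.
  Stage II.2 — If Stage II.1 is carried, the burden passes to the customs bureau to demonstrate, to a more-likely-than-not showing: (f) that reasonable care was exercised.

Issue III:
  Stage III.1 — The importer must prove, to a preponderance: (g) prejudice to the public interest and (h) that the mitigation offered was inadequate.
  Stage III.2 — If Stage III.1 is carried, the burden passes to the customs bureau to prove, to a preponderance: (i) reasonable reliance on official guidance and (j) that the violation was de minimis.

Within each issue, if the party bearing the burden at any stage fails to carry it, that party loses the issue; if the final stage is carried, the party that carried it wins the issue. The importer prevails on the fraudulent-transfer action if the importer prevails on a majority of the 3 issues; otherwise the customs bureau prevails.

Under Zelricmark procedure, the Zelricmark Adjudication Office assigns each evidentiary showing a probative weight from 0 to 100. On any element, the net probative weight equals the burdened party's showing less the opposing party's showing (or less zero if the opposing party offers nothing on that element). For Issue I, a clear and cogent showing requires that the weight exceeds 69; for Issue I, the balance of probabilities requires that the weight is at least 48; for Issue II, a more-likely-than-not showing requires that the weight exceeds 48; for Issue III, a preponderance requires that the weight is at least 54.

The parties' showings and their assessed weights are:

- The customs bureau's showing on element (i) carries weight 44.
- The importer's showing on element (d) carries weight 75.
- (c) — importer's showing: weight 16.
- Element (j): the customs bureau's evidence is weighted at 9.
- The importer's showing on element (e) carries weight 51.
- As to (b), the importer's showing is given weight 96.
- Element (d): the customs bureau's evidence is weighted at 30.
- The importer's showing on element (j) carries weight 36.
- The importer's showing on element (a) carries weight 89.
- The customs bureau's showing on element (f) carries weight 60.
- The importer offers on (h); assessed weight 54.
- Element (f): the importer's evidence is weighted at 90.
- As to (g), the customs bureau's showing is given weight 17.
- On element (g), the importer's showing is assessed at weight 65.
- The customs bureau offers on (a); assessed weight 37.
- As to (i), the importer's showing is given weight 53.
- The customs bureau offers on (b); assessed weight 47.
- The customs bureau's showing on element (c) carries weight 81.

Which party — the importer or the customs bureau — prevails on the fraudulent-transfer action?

customs bureau

— Issue I —
Stage I.1 (importer, the balance of probabilities, weight is at least 48): (a) net 89−37=52 ≥ 48 — meets; (b) net 96−47=49 ≥ 48 — meets.
  Stage I.1 is satisfied; the onus moves to the customs bureau.
Stage I.2 (customs bureau, a clear and cogent showing, weight exceeds 69): (c) net 81−16=65 ≤ 69 — fails.
  Stage I.2 not carried; the customs bureau fails its burden.
The analysis ends at Stage I.2; the importer prevails on this issue.
— Issue II —
Stage II.1 — burden on importer; standard: a more-likely-than-not showing (weight exceeds 48).
    (d): 75 − 30 = 45 ≤ 48 [not met]
    (e): 51 > 48 [met]
  The importer does not carry Stage II.1.
The customs bureau prevails on this issue.
— Issue III —
Stage III.1 (importer, a preponderance, weight is at least 54): (g) net 65−17=48 < 54 — fails; (h) 54 ≥ 54 — meets.
  Stage III.1 not carried; the importer fails its burden.
So the customs bureau prevails on this issue.
Per-issue: Issue I → importer; Issue II → customs bureau; Issue III → customs bureau. The importer must prevail on a majority of issues; overall, the customs bureau prevails.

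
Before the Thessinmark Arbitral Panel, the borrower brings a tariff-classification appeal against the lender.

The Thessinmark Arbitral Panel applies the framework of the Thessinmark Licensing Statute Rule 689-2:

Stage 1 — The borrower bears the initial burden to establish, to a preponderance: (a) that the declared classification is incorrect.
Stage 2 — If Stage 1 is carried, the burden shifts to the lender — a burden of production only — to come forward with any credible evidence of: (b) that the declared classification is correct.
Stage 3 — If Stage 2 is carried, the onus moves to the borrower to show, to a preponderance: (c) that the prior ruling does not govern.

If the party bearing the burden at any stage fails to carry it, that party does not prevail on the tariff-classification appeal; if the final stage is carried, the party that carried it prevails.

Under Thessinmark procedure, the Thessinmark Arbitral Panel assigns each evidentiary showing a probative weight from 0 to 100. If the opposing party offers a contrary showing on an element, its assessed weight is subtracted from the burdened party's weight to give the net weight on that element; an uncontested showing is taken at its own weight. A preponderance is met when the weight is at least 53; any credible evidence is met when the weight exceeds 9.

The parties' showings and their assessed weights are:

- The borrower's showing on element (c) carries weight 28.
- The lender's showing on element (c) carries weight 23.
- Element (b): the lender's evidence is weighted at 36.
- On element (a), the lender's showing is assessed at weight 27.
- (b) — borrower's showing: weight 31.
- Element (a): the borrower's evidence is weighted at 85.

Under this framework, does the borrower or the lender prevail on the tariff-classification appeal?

Stage 1 (borrower, a preponderance, weight is at least 53): (a) net 85−27=58 ≥ 53 — meets.
  The borrower carries Stage 1; the lender now bears the burden.
Stage 2 (lender, any credible evidence, weight exceeds 9): (b) net 36−31=5 ≤ 9 — fails.
  Not every element is met, so the lender fails to carry Stage 2.
So the borrower prevails.

borrower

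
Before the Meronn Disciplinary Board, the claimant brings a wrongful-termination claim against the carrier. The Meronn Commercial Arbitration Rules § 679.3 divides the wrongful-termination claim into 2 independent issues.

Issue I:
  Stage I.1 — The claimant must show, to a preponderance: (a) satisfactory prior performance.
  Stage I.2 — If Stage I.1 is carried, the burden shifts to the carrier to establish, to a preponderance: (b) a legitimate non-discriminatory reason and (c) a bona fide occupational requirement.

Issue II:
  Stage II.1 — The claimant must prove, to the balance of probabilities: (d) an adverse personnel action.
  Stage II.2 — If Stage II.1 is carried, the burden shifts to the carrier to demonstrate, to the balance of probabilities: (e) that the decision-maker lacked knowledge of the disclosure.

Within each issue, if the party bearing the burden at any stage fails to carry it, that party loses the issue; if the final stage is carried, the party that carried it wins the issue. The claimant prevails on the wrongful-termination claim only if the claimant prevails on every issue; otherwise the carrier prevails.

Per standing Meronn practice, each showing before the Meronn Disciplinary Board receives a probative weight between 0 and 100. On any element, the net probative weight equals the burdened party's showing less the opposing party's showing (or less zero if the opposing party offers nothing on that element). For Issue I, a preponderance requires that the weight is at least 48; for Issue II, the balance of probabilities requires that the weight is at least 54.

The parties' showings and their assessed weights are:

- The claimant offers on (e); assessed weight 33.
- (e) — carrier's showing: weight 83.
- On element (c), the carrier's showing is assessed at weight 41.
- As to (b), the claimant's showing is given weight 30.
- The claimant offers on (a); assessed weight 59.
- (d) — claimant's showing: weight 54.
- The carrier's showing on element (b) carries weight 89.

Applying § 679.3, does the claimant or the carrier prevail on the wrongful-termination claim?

— Issue I —
Stage I.1 — burden on claimant; standard: a preponderance (weight is at least 48).
    (a): 59 ≥ 48 [met]
  Stage I.1 carried; the burden shifts to the carrier.
Stage I.2 — burden on carrier; standard: a preponderance (weight is at least 48).
    (b): 89 − 30 = 59 ≥ 48 [met]
    (c): 41 < 48 [not met]
  Not every element is met, so the carrier fails to carry Stage I.2.
The analysis ends at Stage I.2; the claimant prevails on this issue.
— Issue II —
At Stage II.1 the claimant must meet the balance of probabilities (weight is at least 54): on (d) the weight is 54, which does reach 54, so (d) meets the standard.
  The claimant carries Stage II.1; the carrier now bears the burden.
At Stage II.2 the carrier must meet the balance of probabilities (weight is at least 54): on (e) the weight is 83 less the opposing 33 gives net 50, which does not reach 54, so (e) does not meet the standard.
  The carrier does not carry Stage II.2.
The claimant prevails on this issue.
Per-issue: Issue I → claimant; Issue II → claimant. The claimant must prevail on every issue; overall, the claimant prevails.

claimant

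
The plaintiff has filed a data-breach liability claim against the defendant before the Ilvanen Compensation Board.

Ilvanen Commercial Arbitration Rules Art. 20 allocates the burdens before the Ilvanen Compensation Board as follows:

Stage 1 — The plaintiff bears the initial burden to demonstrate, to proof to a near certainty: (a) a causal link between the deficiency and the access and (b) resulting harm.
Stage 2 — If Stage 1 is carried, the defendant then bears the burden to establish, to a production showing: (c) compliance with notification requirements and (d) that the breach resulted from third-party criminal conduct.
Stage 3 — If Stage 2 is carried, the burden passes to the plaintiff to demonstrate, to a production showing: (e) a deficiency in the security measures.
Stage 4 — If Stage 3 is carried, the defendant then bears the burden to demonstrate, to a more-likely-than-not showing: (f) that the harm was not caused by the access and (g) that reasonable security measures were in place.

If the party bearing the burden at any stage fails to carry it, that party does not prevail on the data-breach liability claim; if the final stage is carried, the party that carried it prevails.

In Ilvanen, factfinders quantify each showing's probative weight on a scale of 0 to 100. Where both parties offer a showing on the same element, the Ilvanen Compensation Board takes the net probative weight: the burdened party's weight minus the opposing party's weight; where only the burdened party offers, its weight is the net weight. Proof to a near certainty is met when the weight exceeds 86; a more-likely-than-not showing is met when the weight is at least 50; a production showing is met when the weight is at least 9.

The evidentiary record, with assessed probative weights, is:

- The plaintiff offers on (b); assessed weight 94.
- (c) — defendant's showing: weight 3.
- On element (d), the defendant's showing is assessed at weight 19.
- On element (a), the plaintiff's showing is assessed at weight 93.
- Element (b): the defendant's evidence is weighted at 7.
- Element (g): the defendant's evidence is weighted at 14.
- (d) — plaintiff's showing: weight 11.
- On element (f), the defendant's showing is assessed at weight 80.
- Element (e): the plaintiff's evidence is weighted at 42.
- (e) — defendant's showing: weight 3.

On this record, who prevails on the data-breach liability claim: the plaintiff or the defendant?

Stage 1 (plaintiff, proof to a near certainty, weight exceeds 86): (a) 93 > 86 — meets; (b) net 94−7=87 > 86 — meets.
  The plaintiff carries Stage 1; the defendant now bears the burden.
Stage 2 (defendant, a production showing, weight is at least 9): (c) 3 < 9 — fails; (d) net 19−11=8 < 9 — fails.
  The defendant does not carry Stage 2.
So the plaintiff prevails.

plaintiff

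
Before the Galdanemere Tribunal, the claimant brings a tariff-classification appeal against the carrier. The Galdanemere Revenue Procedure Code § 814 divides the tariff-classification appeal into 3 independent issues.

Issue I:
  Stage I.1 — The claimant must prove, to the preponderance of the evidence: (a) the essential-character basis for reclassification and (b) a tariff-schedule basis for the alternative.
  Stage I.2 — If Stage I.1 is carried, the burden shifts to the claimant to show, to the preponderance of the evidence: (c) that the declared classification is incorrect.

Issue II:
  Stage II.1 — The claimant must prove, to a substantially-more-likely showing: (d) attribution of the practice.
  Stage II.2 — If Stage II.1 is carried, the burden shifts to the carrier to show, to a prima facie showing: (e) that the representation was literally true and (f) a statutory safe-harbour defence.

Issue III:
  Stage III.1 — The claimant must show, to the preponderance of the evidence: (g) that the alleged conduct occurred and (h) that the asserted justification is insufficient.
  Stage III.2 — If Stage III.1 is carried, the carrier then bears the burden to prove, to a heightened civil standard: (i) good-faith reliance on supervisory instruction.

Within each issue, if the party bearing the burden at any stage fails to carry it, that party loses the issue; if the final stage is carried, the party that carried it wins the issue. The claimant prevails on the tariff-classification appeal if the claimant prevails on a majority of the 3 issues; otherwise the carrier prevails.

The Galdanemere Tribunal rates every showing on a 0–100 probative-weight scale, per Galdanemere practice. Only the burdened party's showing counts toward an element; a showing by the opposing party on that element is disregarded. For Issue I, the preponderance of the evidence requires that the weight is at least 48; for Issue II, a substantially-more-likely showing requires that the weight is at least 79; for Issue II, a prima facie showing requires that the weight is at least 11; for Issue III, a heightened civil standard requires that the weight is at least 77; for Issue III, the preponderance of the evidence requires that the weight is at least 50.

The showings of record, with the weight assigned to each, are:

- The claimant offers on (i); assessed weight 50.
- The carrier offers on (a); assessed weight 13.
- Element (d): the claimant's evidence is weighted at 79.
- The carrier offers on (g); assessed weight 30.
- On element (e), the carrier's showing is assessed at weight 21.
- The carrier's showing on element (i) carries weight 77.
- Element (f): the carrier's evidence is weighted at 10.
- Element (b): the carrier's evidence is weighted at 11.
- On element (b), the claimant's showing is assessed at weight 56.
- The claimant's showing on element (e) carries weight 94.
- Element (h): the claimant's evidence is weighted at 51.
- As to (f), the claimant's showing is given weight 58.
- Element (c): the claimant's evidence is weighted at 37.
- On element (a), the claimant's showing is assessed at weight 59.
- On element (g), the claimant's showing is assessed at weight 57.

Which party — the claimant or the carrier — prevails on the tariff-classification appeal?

carrier

— Issue I —
At Stage I.1 the claimant must meet the preponderance of the evidence (weight is at least 48): on (a) the weight is 59 (the carrier's 13 is given no effect), ≥ 48, so (a) meets the standard; on (b) the weight is 56 (the carrier's 11 is given no effect), ≥ 48, so (b) meets the standard.
  Stage I.1 is satisfied; the claimant continues to bear the burden.
At Stage I.2 the claimant must meet the preponderance of the evidence (weight is at least 48): on (c) the weight is 37, < 48, so (c) does not meet the standard.
  Not every element is met, so the claimant fails to carry Stage I.2.
So the carrier prevails on this issue.
— Issue II —
Stage II.1 — burden on claimant; standard: a substantially-more-likely showing (weight is at least 79).
    (d): 79 ≥ 79 [met]
  Stage II.1 is satisfied; the onus moves to the carrier.
Stage II.2 — burden on carrier; standard: a prima facie showing (weight is at least 11).
    (e): 21 (claimant's 94 disregarded) ≥ 11 [met]
    (f): 10 (claimant's 58 disregarded) < 11 [not met]
  Not every element is met, so the carrier fails to carry Stage II.2.
So the claimant prevails on this issue.
— Issue III —
Stage III.1 — burden on claimant; standard: the preponderance of the evidence (weight is at least 50).
    (g): 57 (carrier's 30 disregarded) ≥ 50 [met]
    (h): 51 ≥ 50 [met]
  Stage III.1 carried; the burden shifts to the carrier.
Stage III.2 — burden on carrier; standard: a heightened civil standard (weight is at least 77).
    (i): 77 (claimant's 50 disregarded) ≥ 77 [met]
  The carrier carries the last stage.
Every stage carried; the carrier prevails on this issue.
Per-issue: Issue I → carrier; Issue II → claimant; Issue III → carrier. The claimant must prevail on a majority of issues; overall, the carrier prevails.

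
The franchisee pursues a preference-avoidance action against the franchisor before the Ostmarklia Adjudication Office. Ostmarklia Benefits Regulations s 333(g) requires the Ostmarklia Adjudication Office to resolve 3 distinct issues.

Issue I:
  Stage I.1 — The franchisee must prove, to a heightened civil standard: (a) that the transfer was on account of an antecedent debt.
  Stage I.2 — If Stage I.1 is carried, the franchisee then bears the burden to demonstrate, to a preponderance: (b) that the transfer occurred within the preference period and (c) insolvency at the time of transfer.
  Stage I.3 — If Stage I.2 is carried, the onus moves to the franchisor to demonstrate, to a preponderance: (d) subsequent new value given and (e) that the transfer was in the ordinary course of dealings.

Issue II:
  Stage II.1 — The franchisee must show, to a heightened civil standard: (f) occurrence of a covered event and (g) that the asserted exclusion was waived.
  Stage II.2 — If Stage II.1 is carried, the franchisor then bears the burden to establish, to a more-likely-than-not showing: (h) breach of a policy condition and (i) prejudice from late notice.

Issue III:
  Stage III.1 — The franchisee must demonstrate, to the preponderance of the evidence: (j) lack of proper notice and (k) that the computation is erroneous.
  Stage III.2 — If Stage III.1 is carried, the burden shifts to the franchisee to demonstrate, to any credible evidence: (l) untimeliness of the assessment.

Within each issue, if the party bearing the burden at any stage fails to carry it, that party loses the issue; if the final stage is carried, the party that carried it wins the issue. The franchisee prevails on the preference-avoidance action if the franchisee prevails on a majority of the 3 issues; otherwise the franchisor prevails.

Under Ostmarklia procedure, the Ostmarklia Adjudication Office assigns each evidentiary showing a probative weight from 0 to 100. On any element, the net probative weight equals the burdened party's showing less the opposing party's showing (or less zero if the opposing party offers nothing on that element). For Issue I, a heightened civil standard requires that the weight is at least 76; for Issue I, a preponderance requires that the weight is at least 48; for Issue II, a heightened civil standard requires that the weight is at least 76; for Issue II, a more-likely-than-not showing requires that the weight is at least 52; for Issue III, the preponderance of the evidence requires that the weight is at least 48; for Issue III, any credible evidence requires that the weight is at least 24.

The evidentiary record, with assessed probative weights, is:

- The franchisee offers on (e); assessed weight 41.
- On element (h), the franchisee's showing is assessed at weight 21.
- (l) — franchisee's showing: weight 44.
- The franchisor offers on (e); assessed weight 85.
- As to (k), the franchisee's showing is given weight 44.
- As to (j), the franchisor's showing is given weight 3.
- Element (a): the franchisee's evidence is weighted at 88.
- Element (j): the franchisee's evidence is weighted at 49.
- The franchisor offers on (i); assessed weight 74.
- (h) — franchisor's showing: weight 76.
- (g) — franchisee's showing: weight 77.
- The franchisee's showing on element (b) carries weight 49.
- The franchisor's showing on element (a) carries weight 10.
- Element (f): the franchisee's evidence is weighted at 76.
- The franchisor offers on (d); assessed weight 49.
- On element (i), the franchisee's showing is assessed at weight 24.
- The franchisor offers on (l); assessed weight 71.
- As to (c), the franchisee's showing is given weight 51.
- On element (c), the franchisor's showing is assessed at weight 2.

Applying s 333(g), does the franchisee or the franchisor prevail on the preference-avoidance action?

— Issue I —
Stage I.1 (franchisee, a heightened civil standard, weight is at least 76): (a) net 88−10=78 ≥ 76 — meets.
  All elements met. The franchisee retains the burden for Stage I.2.
Stage I.2 (franchisee, a preponderance, weight is at least 48): (b) 49 ≥ 48 — meets; (c) net 51−2=49 ≥ 48 — meets.
  The franchisee carries Stage I.2; the franchisor now bears the burden.
Stage I.3 (franchisor, a preponderance, weight is at least 48): (d) 49 ≥ 48 — meets; (e) net 85−41=44 < 48 — fails.
  The franchisor does not carry Stage I.3.
The franchisee prevails on this issue.
— Issue II —
Stage II.1 — burden on franchisee; standard: a heightened civil standard (weight is at least 76).
    (f): 76 ≥ 76 [met]
    (g): 77 ≥ 76 [met]
  All elements met. The burden passes to the franchisor.
Stage II.2 — burden on franchisor; standard: a more-likely-than-not showing (weight is at least 52).
    (h): 76 − 21 = 55 ≥ 52 [met]
    (i): 74 − 24 = 50 < 52 [not met]
  The franchisor does not carry Stage II.2.
The analysis ends at Stage II.2; the franchisee prevails on this issue.
— Issue III —
At Stage III.1 the franchisee must meet the preponderance of the evidence (weight is at least 48): on (j) the weight is 49 less the opposing 3 gives net 46, which does not reach 48, so (j) does not meet the standard; on (k) the weight is 44, which does not reach 48, so (k) does not meet the standard.
  Not every element is met, so the franchisee fails to carry Stage III.1.
The franchisor prevails on this issue.
Per-issue: Issue I → franchisee; Issue II → franchisee; Issue III → franchisor. The franchisee must prevail on a majority of issues; overall, the franchisee prevails.

franchisee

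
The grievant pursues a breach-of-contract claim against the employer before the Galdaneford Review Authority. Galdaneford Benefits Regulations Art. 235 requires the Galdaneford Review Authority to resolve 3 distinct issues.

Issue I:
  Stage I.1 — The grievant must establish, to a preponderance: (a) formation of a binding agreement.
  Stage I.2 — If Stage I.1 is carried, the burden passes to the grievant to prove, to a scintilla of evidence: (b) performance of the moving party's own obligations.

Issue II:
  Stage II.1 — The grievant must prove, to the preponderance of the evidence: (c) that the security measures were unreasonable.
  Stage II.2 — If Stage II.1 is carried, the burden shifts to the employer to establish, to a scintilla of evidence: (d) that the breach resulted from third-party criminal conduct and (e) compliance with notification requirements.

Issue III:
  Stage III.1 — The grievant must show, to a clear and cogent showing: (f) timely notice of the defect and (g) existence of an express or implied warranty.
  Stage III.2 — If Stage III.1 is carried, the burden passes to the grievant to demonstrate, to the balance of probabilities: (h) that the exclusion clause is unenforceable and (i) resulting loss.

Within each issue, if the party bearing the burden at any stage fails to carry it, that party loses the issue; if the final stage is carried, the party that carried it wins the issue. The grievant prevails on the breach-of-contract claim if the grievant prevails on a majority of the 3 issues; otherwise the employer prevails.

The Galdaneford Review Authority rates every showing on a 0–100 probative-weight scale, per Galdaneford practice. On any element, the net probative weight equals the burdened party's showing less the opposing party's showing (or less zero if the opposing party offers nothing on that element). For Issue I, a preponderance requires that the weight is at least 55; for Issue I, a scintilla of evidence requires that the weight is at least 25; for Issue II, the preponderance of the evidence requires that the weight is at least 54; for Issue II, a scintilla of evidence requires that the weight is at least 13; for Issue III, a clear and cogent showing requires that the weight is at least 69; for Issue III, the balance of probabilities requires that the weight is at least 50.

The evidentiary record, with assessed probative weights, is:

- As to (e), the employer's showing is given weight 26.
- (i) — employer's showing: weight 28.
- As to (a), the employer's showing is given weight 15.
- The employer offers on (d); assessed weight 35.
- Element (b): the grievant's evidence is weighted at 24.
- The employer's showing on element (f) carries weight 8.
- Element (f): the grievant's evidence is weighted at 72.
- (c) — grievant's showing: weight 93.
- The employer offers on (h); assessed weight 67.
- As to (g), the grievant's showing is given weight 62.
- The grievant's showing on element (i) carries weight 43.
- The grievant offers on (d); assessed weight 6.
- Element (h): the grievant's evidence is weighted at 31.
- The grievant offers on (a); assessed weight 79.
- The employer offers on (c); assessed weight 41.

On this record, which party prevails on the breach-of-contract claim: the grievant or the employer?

employer

— Issue I —
At Stage I.1 the grievant must meet a preponderance (weight is at least 55): on (a) the weight is 79 less the opposing 15 gives net 64, ≥ 55, so (a) meets the standard.
  Stage I.1 carried; the burden remains with the grievant.
At Stage I.2 the grievant must meet a scintilla of evidence (weight is at least 25): on (b) the weight is 24, < 25, so (b) does not meet the standard.
  Not every element is met, so the grievant fails to carry Stage I.2.
So the employer prevails on this issue.
— Issue II —
At Stage II.1 the grievant must meet the preponderance of the evidence (weight is at least 54): on (c) the weight is 93 less the opposing 41 gives net 52, which does not reach 54, so (c) does not meet the standard.
  Stage II.1 not carried; the grievant fails its burden.
So the employer prevails on this issue.
— Issue III —
Stage III.1 (grievant, a clear and cogent showing, weight is at least 69): (f) net 72−8=64 < 69 — fails; (g) 62 < 69 — fails.
  Stage III.1 not carried; the grievant fails its burden.
The analysis ends at Stage III.1; the employer prevails on this issue.
Per-issue: Issue I → employer; Issue II → employer; Issue III → employer. The grievant must prevail on a majority of issues; overall, the employer prevails.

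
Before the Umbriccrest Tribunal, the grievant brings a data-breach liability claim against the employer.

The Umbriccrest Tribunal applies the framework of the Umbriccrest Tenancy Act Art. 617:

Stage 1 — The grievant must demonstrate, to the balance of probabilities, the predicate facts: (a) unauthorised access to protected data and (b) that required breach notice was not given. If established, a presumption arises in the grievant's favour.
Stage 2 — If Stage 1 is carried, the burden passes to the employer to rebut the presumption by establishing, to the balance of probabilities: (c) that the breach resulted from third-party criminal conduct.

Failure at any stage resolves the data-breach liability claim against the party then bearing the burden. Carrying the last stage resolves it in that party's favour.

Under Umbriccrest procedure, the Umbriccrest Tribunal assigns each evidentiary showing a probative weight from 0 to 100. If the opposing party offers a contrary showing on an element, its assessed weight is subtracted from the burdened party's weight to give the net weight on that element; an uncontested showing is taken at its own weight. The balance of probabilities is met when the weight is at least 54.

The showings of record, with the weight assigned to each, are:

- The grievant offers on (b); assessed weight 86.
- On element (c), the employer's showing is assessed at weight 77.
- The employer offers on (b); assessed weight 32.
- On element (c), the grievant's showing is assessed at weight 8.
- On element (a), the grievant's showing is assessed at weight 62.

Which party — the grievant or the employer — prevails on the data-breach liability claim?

Stage 1 — burden on grievant; standard: the balance of probabilities (weight is at least 54).
    (a): 62 ≥ 54 [met]
    (b): 86 − 32 = 54 ≥ 54 [met]
  The grievant carries Stage 1; the employer now bears the burden.
Stage 2 — burden on employer; standard: the balance of probabilities (weight is at least 54).
    (c): 77 − 8 = 69 ≥ 54 [met]
  Stage 2 carried; the final stage is satisfied.
All stages carried — the employer prevails.

employer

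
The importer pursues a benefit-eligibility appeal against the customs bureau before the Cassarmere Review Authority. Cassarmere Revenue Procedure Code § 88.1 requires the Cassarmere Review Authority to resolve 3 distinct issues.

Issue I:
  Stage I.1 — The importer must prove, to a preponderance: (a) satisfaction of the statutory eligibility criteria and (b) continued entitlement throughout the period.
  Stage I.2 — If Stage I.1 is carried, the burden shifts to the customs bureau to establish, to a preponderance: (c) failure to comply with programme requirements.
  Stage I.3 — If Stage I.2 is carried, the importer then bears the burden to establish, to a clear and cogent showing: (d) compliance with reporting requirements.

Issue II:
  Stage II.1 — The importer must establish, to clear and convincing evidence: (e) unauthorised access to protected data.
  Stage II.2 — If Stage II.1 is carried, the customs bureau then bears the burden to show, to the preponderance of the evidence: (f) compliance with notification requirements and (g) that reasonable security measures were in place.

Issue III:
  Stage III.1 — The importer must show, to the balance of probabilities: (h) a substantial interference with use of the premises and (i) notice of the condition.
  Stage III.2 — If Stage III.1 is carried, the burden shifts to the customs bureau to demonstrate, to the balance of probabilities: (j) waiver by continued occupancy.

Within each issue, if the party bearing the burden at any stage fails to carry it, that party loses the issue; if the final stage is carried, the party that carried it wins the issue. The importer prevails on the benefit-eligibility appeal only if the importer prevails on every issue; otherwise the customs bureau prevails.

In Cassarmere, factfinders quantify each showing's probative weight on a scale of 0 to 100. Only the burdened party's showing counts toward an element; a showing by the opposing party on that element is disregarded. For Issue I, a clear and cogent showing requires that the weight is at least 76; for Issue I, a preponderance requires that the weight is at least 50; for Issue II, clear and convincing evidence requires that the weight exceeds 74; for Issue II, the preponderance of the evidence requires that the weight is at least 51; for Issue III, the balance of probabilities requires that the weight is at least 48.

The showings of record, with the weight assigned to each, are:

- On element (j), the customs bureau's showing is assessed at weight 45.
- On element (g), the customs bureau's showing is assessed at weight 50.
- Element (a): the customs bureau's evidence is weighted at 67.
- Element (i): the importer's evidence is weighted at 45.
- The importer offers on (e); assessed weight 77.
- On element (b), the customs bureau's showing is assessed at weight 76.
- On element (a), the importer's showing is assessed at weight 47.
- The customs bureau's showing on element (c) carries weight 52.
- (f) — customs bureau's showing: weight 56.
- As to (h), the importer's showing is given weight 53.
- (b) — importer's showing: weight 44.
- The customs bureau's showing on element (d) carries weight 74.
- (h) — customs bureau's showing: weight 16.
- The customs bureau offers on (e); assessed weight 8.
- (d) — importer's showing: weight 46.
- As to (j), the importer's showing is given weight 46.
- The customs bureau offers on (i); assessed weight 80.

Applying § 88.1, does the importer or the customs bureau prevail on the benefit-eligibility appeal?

— Issue I —
Stage I.1 (importer, a preponderance, weight is at least 50): (a) 47 (customs bureau's 67 disregarded) < 50 — fails; (b) 44 (customs bureau's 76 disregarded) < 50 — fails.
  Stage I.1 not carried; the importer fails its burden.
The customs bureau prevails on this issue.
— Issue II —
Stage II.1 — burden on importer; standard: clear and convincing evidence (weight exceeds 74).
    (e): 77 (customs bureau's 8 disregarded) > 74 [met]
  The importer carries Stage II.1; the customs bureau now bears the burden.
Stage II.2 — burden on customs bureau; standard: the preponderance of the evidence (weight is at least 51).
    (f): 56 ≥ 51 [met]
    (g): 50 < 51 [not met]
  Stage II.2 not carried; the customs bureau fails its burden.
So the importer prevails on this issue.
— Issue III —
Stage III.1 — burden on importer; standard: the balance of probabilities (weight is at least 48).
    (h): 53 (customs bureau's 16 disregarded) ≥ 48 [met]
    (i): 45 (customs bureau's 80 disregarded) < 48 [not met]
  Not every element is met, so the importer fails to carry Stage III.1.
So the customs bureau prevails on this issue.
Per-issue: Issue I → customs bureau; Issue II → importer; Issue III → customs bureau. The importer must prevail on every issue; overall, the customs bureau prevails.

customs bureau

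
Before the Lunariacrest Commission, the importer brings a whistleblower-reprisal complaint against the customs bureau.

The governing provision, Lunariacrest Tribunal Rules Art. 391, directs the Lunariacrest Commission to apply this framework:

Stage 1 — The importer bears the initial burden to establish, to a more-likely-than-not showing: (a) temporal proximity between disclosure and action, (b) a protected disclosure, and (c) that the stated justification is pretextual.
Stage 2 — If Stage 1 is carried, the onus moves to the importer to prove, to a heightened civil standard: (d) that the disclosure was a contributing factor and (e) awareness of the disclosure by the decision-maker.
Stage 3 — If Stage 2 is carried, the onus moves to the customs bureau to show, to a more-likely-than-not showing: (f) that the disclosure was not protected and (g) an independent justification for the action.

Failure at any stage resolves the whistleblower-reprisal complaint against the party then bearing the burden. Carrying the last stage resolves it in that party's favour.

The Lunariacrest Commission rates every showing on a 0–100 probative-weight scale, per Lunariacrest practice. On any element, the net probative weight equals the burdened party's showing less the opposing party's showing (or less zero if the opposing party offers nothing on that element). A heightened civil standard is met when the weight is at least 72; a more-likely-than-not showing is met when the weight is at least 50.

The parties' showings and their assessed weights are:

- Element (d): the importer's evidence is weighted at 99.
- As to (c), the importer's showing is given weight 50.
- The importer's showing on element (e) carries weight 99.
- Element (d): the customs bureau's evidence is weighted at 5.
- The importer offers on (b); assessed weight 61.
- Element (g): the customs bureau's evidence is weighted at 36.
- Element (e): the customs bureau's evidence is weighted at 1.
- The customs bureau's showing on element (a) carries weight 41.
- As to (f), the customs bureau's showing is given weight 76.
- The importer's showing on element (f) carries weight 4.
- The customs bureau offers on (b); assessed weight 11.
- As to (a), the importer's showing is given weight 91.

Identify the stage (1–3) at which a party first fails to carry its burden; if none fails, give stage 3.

stage 3

Stage 1 (importer, a more-likely-than-not showing, weight is at least 50): (a) net 91−41=50 ≥ 50 — meets; (b) net 61−11=50 ≥ 50 — meets; (c) 50 ≥ 50 — meets.
  Stage 1 is satisfied; the importer continues to bear the burden.
Stage 2 (importer, a heightened civil standard, weight is at least 72): (d) net 99−5=94 ≥ 72 — meets; (e) net 99−1=98 ≥ 72 — meets.
  Stage 2 carried; the burden shifts to the customs bureau.
Stage 3 (customs bureau, a more-likely-than-not showing, weight is at least 50): (f) net 76−4=72 ≥ 50 — meets; (g) 36 < 50 — fails.
  Stage 3 not carried; the customs bureau fails its burden.
The analysis ends at Stage 3; the importer prevails.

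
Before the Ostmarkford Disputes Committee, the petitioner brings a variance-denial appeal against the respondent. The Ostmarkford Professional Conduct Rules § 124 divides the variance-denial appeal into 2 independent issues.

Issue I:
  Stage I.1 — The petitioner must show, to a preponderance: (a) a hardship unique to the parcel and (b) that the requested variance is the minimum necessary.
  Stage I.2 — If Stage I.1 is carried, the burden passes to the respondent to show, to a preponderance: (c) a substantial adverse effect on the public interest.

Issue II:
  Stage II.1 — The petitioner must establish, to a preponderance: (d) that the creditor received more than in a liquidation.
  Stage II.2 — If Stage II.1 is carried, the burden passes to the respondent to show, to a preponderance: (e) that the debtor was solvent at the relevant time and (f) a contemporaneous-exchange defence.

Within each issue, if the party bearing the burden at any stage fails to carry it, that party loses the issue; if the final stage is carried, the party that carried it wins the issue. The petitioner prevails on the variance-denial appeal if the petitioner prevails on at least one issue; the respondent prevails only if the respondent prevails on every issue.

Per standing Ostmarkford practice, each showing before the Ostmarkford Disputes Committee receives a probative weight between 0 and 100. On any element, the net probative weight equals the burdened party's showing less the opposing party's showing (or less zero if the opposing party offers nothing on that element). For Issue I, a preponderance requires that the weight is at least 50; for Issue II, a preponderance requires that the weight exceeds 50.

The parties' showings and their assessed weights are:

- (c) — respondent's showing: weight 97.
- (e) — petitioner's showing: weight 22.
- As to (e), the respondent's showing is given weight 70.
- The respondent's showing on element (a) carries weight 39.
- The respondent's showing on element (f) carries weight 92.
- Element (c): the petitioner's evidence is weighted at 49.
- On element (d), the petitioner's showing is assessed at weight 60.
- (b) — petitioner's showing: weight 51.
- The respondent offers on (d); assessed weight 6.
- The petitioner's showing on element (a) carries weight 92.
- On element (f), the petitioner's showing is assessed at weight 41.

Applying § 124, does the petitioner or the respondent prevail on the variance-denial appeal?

— Issue I —
Stage I.1 — burden on petitioner; standard: a preponderance (weight is at least 50).
    (a): 92 − 39 = 53 ≥ 50 [met]
    (b): 51 ≥ 50 [met]
  All elements met. The burden passes to the respondent.
Stage I.2 — burden on respondent; standard: a preponderance (weight is at least 50).
    (c): 97 − 49 = 48 < 50 [not met]
  Not every element is met, so the respondent fails to carry Stage I.2.
So the petitioner prevails on this issue.
— Issue II —
Stage II.1 (petitioner, a preponderance, weight exceeds 50): (d) net 60−6=54 > 50 — meets.
  Stage II.1 is satisfied; the onus moves to the respondent.
Stage II.2 (respondent, a preponderance, weight exceeds 50): (e) net 70−22=48 ≤ 50 — fails; (f) net 92−41=51 > 50 — meets.
  Stage II.2 not carried; the respondent fails its burden.
The analysis ends at Stage II.2; the petitioner prevails on this issue.
Per-issue: Issue I → petitioner; Issue II → petitioner. The petitioner must prevail on at least one issue; overall, the petitioner prevails.

petitioner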